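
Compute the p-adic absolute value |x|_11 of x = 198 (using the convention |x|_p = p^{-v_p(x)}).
|198|_11 = 1/11

Step 1 — compute v_11(x) by factoring powers of 11 out of the numerator and denominator: v_11(198) = 1. Step 2 — apply |x|_p = p^{-v_p(x)} = 11^{-1} = 1/11.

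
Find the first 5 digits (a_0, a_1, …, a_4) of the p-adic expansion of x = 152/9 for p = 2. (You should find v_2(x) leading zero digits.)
(a_0, …, a_4) = (0, 0, 0, 1, 1)

v_2(152/9) = 3, so a_0 = ... = a_2 = 0. Factor out: x = 2^3 · u with u = 19/9 a unit in ℤ_2. Expand u iteratively via a_{v+i} = u_i mod 2, u_{i+1} = (u_i − a_{v+i})/2:
  u_0 = 19/9;  a_3 = 1;  u_1 = (u_0 − 1)/2 = 5/9
  u_1 = 5/9;  a_4 = 1;  u_2 = (u_1 − 1)/2 = -2/9
Digits: (0, 0, 0, 1, 1).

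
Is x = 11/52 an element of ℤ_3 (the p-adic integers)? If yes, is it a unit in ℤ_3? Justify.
x ∈ ℤ_3^× (unit); v_3(x) = 0

ℤ_3 = {x ∈ ℚ_3 : v_3(x) ≥ 0} and ℤ_3^× = {x ∈ ℤ_3 : v_3(x) = 0}. Here v_3(11/52) = v_3(num) − v_3(den) = 0; compare against these criteria.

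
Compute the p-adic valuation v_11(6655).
v_11(6655) = 3

v_11(n) is the largest exponent k such that 11^k divides n. Factor out: 6655 = 11^3 · 5. (Sign doesn't affect v_p.) So v_11(6655) = 3.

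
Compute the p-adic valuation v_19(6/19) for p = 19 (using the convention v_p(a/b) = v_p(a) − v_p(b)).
v_19(6/19) = -1

Factor powers of 19 from the numerator and denominator of the reduced fraction: 6 = 19^0 · 6 and 19 = 19^1 · 1. Apply v_p(a/b) = v_p(a) − v_p(b): v_19(6/19) = 0 − 1 = -1.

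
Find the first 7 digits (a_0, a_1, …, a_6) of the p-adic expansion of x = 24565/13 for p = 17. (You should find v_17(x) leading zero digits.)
(a_0, …, a_6) = (0, 0, 0, 3, 9, 6, 14)

v_17(24565/13) = 3, so a_0 = ... = a_2 = 0. Factor out: x = 17^3 · u with u = 5/13 a unit in ℤ_17. Expand u iteratively via a_{v+i} = u_i mod 17, u_{i+1} = (u_i − a_{v+i})/17:
  u_0 = 5/13;  a_3 = 3;  u_1 = (u_0 − 3)/17 = -2/13
  u_1 = -2/13;  a_4 = 9;  u_2 = (u_1 − 9)/17 = -7/13
  u_2 = -7/13;  a_5 = 6;  u_3 = (u_2 − 6)/17 = -5/13
  u_3 = -5/13;  a_6 = 14;  u_4 = (u_3 − 14)/17 = -11/13
Digits: (0, 0, 0, 3, 9, 6, 14).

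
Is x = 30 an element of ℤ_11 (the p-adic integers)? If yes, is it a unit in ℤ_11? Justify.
x ∈ ℤ_11^× (unit); v_11(x) = 0

ℤ_11 = {x ∈ ℚ_11 : v_11(x) ≥ 0} and ℤ_11^× = {x ∈ ℤ_11 : v_11(x) = 0}. Here v_11(30) = v_11(num) − v_11(den) = 0; compare against these criteria.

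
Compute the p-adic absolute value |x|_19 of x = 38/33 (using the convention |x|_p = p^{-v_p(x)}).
|38/33|_19 = 1/19

Step 1 — compute v_19(x) by factoring powers of 19 out of the numerator and denominator: v_19(38/33) = 1. Step 2 — apply |x|_p = p^{-v_p(x)} = 19^{-1} = 1/19.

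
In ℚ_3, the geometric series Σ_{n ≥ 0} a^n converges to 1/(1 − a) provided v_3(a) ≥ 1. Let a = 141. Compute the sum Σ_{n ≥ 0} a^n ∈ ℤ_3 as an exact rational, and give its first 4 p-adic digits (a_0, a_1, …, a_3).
Σ a^n = 1/(1 − a) = -1/140;  first 4 digits = (1, 2, 1, 2)

v_3(a) = 1 ≥ 1, so the series converges in ℤ_3 to 1/(1 − a) = 1/(1 − 141) = -1/140. Expand this rational in ℤ_3: compute digits iteratively via d_i = x_i mod 3, x_{i+1} = (x_i − d_i)/3. The first 4 digits are (1, 2, 1, 2).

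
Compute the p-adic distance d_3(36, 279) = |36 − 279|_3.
d_3(36, 279) = 1/243

Step 1 — x − y = 36 − 279 = -243. Step 2 — v_3(-243) = 5 (factor: -243 = −(3^5 · 1); the sign does not affect v_p). Step 3 — |x − y|_3 = 3^{-5} = 1/243.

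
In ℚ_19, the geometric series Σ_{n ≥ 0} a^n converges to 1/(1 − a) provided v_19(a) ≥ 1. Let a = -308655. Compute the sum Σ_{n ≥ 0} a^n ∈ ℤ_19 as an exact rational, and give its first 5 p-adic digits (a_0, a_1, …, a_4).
Σ a^n = 1/(1 − a) = 1/308656;  first 5 digits = (1, 0, 0, 12, 16)

v_19(a) = 3 ≥ 1, so the series converges in ℤ_19 to 1/(1 − a) = 1/(1 − (-308655)) = 1/308656. Expand this rational in ℤ_19: compute digits iteratively via d_i = x_i mod 19, x_{i+1} = (x_i − d_i)/19. The first 5 digits are (1, 0, 0, 12, 16).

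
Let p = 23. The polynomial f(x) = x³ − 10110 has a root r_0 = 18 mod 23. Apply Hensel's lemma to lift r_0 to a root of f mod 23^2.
r_1 = 202 (mod 529)

Hensel: r_{i+1} = r_i − f(r_i)/f′(r_i) mod 23^{i+2}, where f′(x) = 3x². Iterate:
  r_0 = 18 (mod 23)
  r_1 = 202 (mod 529)
Final: r = 202 with f(r) ≡ 0 mod 23^2.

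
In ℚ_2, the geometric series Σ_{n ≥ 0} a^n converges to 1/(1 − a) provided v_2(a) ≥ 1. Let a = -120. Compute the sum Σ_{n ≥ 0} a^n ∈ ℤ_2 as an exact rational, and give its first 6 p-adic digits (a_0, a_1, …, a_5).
Σ a^n = 1/(1 − a) = 1/121;  first 6 digits = (1, 0, 0, 1, 0, 0)

v_2(a) = 3 ≥ 1, so the series converges in ℤ_2 to 1/(1 − a) = 1/(1 − (-120)) = 1/121. Expand this rational in ℤ_2: compute digits iteratively via d_i = x_i mod 2, x_{i+1} = (x_i − d_i)/2. The first 6 digits are (1, 0, 0, 1, 0, 0).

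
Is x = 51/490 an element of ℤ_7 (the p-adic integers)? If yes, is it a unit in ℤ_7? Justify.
x ∉ ℤ_7 (v_7(x) = -2 < 0)

ℤ_7 = {x ∈ ℚ_7 : v_7(x) ≥ 0} and ℤ_7^× = {x ∈ ℤ_7 : v_7(x) = 0}. Here v_7(51/490) = v_7(num) − v_7(den) = -2; compare against these criteria.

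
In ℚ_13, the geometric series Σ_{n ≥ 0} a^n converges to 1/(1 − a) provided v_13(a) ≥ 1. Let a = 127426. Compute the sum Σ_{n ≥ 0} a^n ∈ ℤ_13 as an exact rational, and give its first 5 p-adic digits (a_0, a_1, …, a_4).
Σ a^n = 1/(1 − a) = -1/127425;  first 5 digits = (1, 0, 0, 6, 4)

v_13(a) = 3 ≥ 1, so the series converges in ℤ_13 to 1/(1 − a) = 1/(1 − 127426) = -1/127425. Expand this rational in ℤ_13: compute digits iteratively via d_i = x_i mod 13, x_{i+1} = (x_i − d_i)/13. The first 5 digits are (1, 0, 0, 6, 4).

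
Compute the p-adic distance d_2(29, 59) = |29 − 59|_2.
d_2(29, 59) = 1/2

Step 1 — x − y = 29 − 59 = -30. Step 2 — v_2(-30) = 1 (factor: -30 = −(2^1 · 15); the sign does not affect v_p). Step 3 — |x − y|_2 = 2^{-1} = 1/2.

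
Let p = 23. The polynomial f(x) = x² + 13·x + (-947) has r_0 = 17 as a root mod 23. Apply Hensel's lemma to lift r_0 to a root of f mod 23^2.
r_1 = 454 (mod 529)

Hensel: r_{i+1} = r_i − f(r_i)·(f′(r_i))^{-1} mod 23^{i+2}, f′(x) = 2x + 13. Iterate:
  r_0 = 17 (mod 23)
  r_1 = 454 (mod 529)
Final: r = 454 satisfies f(r) ≡ 0 mod 23^2.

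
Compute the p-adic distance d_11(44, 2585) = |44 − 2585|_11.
d_11(44, 2585) = 1/121

Step 1 — x − y = 44 − 2585 = -2541. Step 2 — v_11(-2541) = 2 (factor: -2541 = −(11^2 · 21); the sign does not affect v_p). Step 3 — |x − y|_11 = 11^{-2} = 1/121.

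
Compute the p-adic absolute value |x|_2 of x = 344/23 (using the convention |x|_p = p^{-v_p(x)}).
|344/23|_2 = 1/8

Step 1 — compute v_2(x) by factoring powers of 2 out of the numerator and denominator: v_2(344/23) = 3. Step 2 — apply |x|_p = p^{-v_p(x)} = 2^{-3} = 1/8.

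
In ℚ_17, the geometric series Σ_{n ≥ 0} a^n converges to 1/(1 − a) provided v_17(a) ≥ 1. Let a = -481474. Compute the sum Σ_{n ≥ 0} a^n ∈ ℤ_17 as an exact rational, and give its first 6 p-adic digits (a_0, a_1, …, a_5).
Σ a^n = 1/(1 − a) = 1/481475;  first 6 digits = (1, 0, 0, 4, 11, 16)

v_17(a) = 3 ≥ 1, so the series converges in ℤ_17 to 1/(1 − a) = 1/(1 − (-481474)) = 1/481475. Expand this rational in ℤ_17: compute digits iteratively via d_i = x_i mod 17, x_{i+1} = (x_i − d_i)/17. The first 6 digits are (1, 0, 0, 4, 11, 16).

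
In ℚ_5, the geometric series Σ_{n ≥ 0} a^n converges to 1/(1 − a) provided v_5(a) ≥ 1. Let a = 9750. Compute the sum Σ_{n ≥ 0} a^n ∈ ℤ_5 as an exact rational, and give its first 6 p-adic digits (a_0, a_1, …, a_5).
Σ a^n = 1/(1 − a) = -1/9749;  first 6 digits = (1, 0, 0, 3, 0, 3)

v_5(a) = 3 ≥ 1, so the series converges in ℤ_5 to 1/(1 − a) = 1/(1 − 9750) = -1/9749. Expand this rational in ℤ_5: compute digits iteratively via d_i = x_i mod 5, x_{i+1} = (x_i − d_i)/5. The first 6 digits are (1, 0, 0, 3, 0, 3).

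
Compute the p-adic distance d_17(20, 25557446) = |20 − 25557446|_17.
d_17(20, 25557446) = 1/1419857

Step 1 — x − y = 20 − 25557446 = -25557426. Step 2 — v_17(-25557426) = 5 (factor: -25557426 = −(17^5 · 18); the sign does not affect v_p). Step 3 — |x − y|_17 = 17^{-5} = 1/1419857.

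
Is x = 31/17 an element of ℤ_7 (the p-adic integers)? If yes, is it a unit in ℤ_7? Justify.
x ∈ ℤ_7^× (unit); v_7(x) = 0

ℤ_7 = {x ∈ ℚ_7 : v_7(x) ≥ 0} and ℤ_7^× = {x ∈ ℤ_7 : v_7(x) = 0}. Here v_7(31/17) = v_7(num) − v_7(den) = 0; compare against these criteria.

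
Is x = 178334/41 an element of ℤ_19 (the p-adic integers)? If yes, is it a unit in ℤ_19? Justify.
x ∈ ℤ_19 but not a unit; v_19(x) = 3 > 0

ℤ_19 = {x ∈ ℚ_19 : v_19(x) ≥ 0} and ℤ_19^× = {x ∈ ℤ_19 : v_19(x) = 0}. Here v_19(178334/41) = v_19(num) − v_19(den) = 3; compare against these criteria.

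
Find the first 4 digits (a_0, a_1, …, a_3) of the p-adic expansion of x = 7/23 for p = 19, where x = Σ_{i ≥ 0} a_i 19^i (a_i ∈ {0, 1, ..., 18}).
(a_0, …, a_3) = (16, 0, 14, 10)

v_19(7/23) = 0 (numerator and denominator both coprime to 19), so x ∈ ℤ_19^×. Compute digits iteratively via a_i = x_i mod 19, x_{i+1} = (x_i − a_i)/19, with x_0 = x:
  x_0 = 7/23;  a_0 = 16;  x_1 = (x_0 − 16)/19 = -19/23
  x_1 = -19/23;  a_1 = 0;  x_2 = (x_1 − 0)/19 = -1/23
  x_2 = -1/23;  a_2 = 14;  x_3 = (x_2 − 14)/19 = -17/23
  x_3 = -17/23;  a_3 = 10;  x_4 = (x_3 − 10)/19 = -13/23
Digits: (16, 0, 14, 10).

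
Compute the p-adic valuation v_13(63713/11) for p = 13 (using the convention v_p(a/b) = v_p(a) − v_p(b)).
v_13(63713/11) = 3

Factor powers of 13 from the numerator and denominator of the reduced fraction: 63713 = 13^3 · 29 and 11 = 13^0 · 11. Apply v_p(a/b) = v_p(a) − v_p(b): v_13(63713/11) = 3 − 0 = 3.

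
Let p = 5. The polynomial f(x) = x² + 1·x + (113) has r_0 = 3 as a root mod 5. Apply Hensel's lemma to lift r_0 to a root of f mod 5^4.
r_3 = 253 (mod 625)

Hensel: r_{i+1} = r_i − f(r_i)·(f′(r_i))^{-1} mod 5^{i+2}, f′(x) = 2x + 1. Iterate:
  r_0 = 3 (mod 5)
  r_1 = 3 (mod 25)
  r_2 = 3 (mod 125)
  r_3 = 253 (mod 625)
Final: r = 253 satisfies f(r) ≡ 0 mod 5^4.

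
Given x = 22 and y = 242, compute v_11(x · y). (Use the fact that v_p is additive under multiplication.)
v_11(5324) = 3

v_p(x) = 1 (factor: 22 = 11^1 · 2); v_p(y) = 2 (factor: 242 = 11^2 · 2). Additivity: v_p(xy) = v_p(x) + v_p(y) = 1 + 2 = 3. (Direct check: xy = 5324 = 11^3 · (4).)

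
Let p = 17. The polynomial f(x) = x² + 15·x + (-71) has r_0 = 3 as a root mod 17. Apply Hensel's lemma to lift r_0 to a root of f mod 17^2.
r_1 = 224 (mod 289)

Hensel: r_{i+1} = r_i − f(r_i)·(f′(r_i))^{-1} mod 17^{i+2}, f′(x) = 2x + 15. Iterate:
  r_0 = 3 (mod 17)
  r_1 = 224 (mod 289)
Final: r = 224 satisfies f(r) ≡ 0 mod 17^2.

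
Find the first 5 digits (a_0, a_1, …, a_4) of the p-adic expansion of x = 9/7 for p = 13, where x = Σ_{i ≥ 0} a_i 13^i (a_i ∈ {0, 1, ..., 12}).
(a_0, …, a_4) = (5, 9, 3, 9, 3)

v_13(9/7) = 0 (numerator and denominator both coprime to 13), so x ∈ ℤ_13^×. Compute digits iteratively via a_i = x_i mod 13, x_{i+1} = (x_i − a_i)/13, with x_0 = x:
  x_0 = 9/7;  a_0 = 5;  x_1 = (x_0 − 5)/13 = -2/7
  x_1 = -2/7;  a_1 = 9;  x_2 = (x_1 − 9)/13 = -5/7
  x_2 = -5/7;  a_2 = 3;  x_3 = (x_2 − 3)/13 = -2/7
  x_3 = -2/7;  a_3 = 9;  x_4 = (x_3 − 9)/13 = -5/7
  x_4 = -5/7;  a_4 = 3;  x_5 = (x_4 − 3)/13 = -2/7
Digits: (5, 9, 3, 9, 3).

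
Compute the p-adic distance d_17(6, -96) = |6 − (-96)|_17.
d_17(6, -96) = 1/17

Step 1 — x − y = 6 − (-96) = 102. Step 2 — v_17(102) = 1 (factor: 102 = (17^1 · 6); the sign does not affect v_p). Step 3 — |x − y|_17 = 17^{-1} = 1/17.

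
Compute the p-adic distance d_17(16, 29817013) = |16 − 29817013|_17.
d_17(16, 29817013) = 1/1419857

Step 1 — x − y = 16 − 29817013 = -29816997. Step 2 — v_17(-29816997) = 5 (factor: -29816997 = −(17^5 · 21); the sign does not affect v_p). Step 3 — |x − y|_17 = 17^{-5} = 1/1419857.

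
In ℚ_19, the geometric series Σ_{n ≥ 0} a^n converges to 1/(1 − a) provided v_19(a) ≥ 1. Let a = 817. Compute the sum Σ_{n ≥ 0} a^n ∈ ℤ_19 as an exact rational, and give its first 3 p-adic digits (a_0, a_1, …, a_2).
Σ a^n = 1/(1 − a) = -1/816;  first 3 digits = (1, 5, 8)

v_19(a) = 1 ≥ 1, so the series converges in ℤ_19 to 1/(1 − a) = 1/(1 − 817) = -1/816. Expand this rational in ℤ_19: compute digits iteratively via d_i = x_i mod 19, x_{i+1} = (x_i − d_i)/19. The first 3 digits are (1, 5, 8).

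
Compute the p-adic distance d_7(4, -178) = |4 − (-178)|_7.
d_7(4, -178) = 1/7

Step 1 — x − y = 4 − (-178) = 182. Step 2 — v_7(182) = 1 (factor: 182 = (7^1 · 26); the sign does not affect v_p). Step 3 — |x − y|_7 = 7^{-1} = 1/7.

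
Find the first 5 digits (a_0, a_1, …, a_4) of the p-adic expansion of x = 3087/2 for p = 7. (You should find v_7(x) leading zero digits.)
(a_0, …, a_4) = (0, 0, 0, 1, 4)

v_7(3087/2) = 3, so a_0 = ... = a_2 = 0. Factor out: x = 7^3 · u with u = 9/2 a unit in ℤ_7. Expand u iteratively via a_{v+i} = u_i mod 7, u_{i+1} = (u_i − a_{v+i})/7:
  u_0 = 9/2;  a_3 = 1;  u_1 = (u_0 − 1)/7 = 1/2
  u_1 = 1/2;  a_4 = 4;  u_2 = (u_1 − 4)/7 = -1/2
Digits: (0, 0, 0, 1, 4).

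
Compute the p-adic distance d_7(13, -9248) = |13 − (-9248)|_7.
d_7(13, -9248) = 1/343

Step 1 — x − y = 13 − (-9248) = 9261. Step 2 — v_7(9261) = 3 (factor: 9261 = (7^3 · 27); the sign does not affect v_p). Step 3 — |x − y|_7 = 7^{-3} = 1/343.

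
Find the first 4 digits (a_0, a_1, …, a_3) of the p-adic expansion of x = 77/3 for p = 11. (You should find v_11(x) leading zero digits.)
(a_0, …, a_3) = (0, 6, 7, 3)

v_11(77/3) = 1, so a_0 = ... = a_0 = 0. Factor out: x = 11^1 · u with u = 7/3 a unit in ℤ_11. Expand u iteratively via a_{v+i} = u_i mod 11, u_{i+1} = (u_i − a_{v+i})/11:
  u_0 = 7/3;  a_1 = 6;  u_1 = (u_0 − 6)/11 = -1/3
  u_1 = -1/3;  a_2 = 7;  u_2 = (u_1 − 7)/11 = -2/3
  u_2 = -2/3;  a_3 = 3;  u_3 = (u_2 − 3)/11 = -1/3
Digits: (0, 6, 7, 3).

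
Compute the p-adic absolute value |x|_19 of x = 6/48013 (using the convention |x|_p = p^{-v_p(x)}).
|6/48013|_19 = 6859

Step 1 — compute v_19(x) by factoring powers of 19 out of the numerator and denominator: v_19(6/48013) = -3. Step 2 — apply |x|_p = p^{-v_p(x)} = 19^{3} = 6859.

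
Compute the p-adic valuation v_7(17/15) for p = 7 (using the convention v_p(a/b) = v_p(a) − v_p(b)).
v_7(17/15) = 0

Factor powers of 7 from the numerator and denominator of the reduced fraction: 17 = 7^0 · 17 and 15 = 7^0 · 15. Apply v_p(a/b) = v_p(a) − v_p(b): v_7(17/15) = 0 − 0 = 0.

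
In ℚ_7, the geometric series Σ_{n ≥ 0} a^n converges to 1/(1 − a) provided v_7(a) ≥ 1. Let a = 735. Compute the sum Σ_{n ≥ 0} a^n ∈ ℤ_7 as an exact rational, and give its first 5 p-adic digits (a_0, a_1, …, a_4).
Σ a^n = 1/(1 − a) = -1/734;  first 5 digits = (1, 0, 1, 2, 1)

v_7(a) = 2 ≥ 1, so the series converges in ℤ_7 to 1/(1 − a) = 1/(1 − 735) = -1/734. Expand this rational in ℤ_7: compute digits iteratively via d_i = x_i mod 7, x_{i+1} = (x_i − d_i)/7. The first 5 digits are (1, 0, 1, 2, 1).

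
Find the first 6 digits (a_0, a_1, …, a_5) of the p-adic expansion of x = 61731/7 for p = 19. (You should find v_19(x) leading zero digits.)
(a_0, …, a_5) = (0, 0, 0, 4, 8, 5)

v_19(61731/7) = 3, so a_0 = ... = a_2 = 0. Factor out: x = 19^3 · u with u = 9/7 a unit in ℤ_19. Expand u iteratively via a_{v+i} = u_i mod 19, u_{i+1} = (u_i − a_{v+i})/19:
  u_0 = 9/7;  a_3 = 4;  u_1 = (u_0 − 4)/19 = -1/7
  u_1 = -1/7;  a_4 = 8;  u_2 = (u_1 − 8)/19 = -3/7
  u_2 = -3/7;  a_5 = 5;  u_3 = (u_2 − 5)/19 = -2/7
Digits: (0, 0, 0, 4, 8, 5).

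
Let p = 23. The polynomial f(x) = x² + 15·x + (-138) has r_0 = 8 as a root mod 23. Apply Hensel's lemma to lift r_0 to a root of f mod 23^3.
r_2 = 4102 (mod 12167)

Hensel: r_{i+1} = r_i − f(r_i)·(f′(r_i))^{-1} mod 23^{i+2}, f′(x) = 2x + 15. Iterate:
  r_0 = 8 (mod 23)
  r_1 = 399 (mod 529)
  r_2 = 4102 (mod 12167)
Final: r = 4102 satisfies f(r) ≡ 0 mod 23^3.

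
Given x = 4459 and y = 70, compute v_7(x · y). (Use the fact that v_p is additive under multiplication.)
v_7(312130) = 4

v_p(x) = 3 (factor: 4459 = 7^3 · 13); v_p(y) = 1 (factor: 70 = 7^1 · 10). Additivity: v_p(xy) = v_p(x) + v_p(y) = 3 + 1 = 4. (Direct check: xy = 312130 = 7^4 · (130).)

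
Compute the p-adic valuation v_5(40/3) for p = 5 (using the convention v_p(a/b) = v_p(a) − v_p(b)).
v_5(40/3) = 1

Factor powers of 5 from the numerator and denominator of the reduced fraction: 40 = 5^1 · 8 and 3 = 5^0 · 3. Apply v_p(a/b) = v_p(a) − v_p(b): v_5(40/3) = 1 − 0 = 1.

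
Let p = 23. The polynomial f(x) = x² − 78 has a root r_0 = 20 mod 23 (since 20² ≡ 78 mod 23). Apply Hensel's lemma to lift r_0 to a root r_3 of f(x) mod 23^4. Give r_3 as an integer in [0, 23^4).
r_3 = 79600 (mod 279841)

Hensel's recurrence: r_{i+1} = r_i − f(r_i)·(f′(r_i))^{-1} mod 23^{i+2}, with f′(x) = 2x. Iterate:
  r_0 = 20 (mod 23)
  r_1 = 250 (mod 529)
  r_2 = 6598 (mod 12167)
  r_3 = 79600 (mod 279841)
Final: r_3 = 79600, and one checks f(r_3) ≡ 0 mod 23^4.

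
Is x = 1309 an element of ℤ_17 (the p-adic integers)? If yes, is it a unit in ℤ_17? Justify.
x ∈ ℤ_17 but not a unit; v_17(x) = 1 > 0

ℤ_17 = {x ∈ ℚ_17 : v_17(x) ≥ 0} and ℤ_17^× = {x ∈ ℤ_17 : v_17(x) = 0}. Here v_17(1309) = v_17(num) − v_17(den) = 1; compare against these criteria.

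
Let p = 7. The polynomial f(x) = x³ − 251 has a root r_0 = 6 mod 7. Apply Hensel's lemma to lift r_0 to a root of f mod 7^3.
r_2 = 279 (mod 343)

Hensel: r_{i+1} = r_i − f(r_i)/f′(r_i) mod 7^{i+2}, where f′(x) = 3x². Iterate:
  r_0 = 6 (mod 7)
  r_1 = 34 (mod 49)
  r_2 = 279 (mod 343)
Final: r = 279 with f(r) ≡ 0 mod 7^3.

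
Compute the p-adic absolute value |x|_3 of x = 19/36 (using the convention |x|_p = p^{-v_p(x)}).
|19/36|_3 = 9

Step 1 — compute v_3(x) by factoring powers of 3 out of the numerator and denominator: v_3(19/36) = -2. Step 2 — apply |x|_p = p^{-v_p(x)} = 3^{2} = 9.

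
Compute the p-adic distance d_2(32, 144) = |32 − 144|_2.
d_2(32, 144) = 1/16

Step 1 — x − y = 32 − 144 = -112. Step 2 — v_2(-112) = 4 (factor: -112 = −(2^4 · 7); the sign does not affect v_p). Step 3 — |x − y|_2 = 2^{-4} = 1/16.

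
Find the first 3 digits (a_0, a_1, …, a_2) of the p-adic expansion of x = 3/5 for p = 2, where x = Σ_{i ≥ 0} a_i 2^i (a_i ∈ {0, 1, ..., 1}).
(a_0, …, a_2) = (1, 1, 1)

v_2(3/5) = 0 (numerator and denominator both coprime to 2), so x ∈ ℤ_2^×. Compute digits iteratively via a_i = x_i mod 2, x_{i+1} = (x_i − a_i)/2, with x_0 = x:
  x_0 = 3/5;  a_0 = 1;  x_1 = (x_0 − 1)/2 = -1/5
  x_1 = -1/5;  a_1 = 1;  x_2 = (x_1 − 1)/2 = -3/5
  x_2 = -3/5;  a_2 = 1;  x_3 = (x_2 − 1)/2 = -4/5
Digits: (1, 1, 1).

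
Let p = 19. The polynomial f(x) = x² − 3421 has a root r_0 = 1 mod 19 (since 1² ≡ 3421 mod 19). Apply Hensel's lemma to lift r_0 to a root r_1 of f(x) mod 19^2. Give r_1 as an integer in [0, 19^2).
r_1 = 267 (mod 361)

Hensel's recurrence: r_{i+1} = r_i − f(r_i)·(f′(r_i))^{-1} mod 19^{i+2}, with f′(x) = 2x. Iterate:
  r_0 = 1 (mod 19)
  r_1 = 267 (mod 361)
Final: r_1 = 267, and one checks f(r_1) ≡ 0 mod 19^2.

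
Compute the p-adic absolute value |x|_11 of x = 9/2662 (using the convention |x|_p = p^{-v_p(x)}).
|9/2662|_11 = 1331

Step 1 — compute v_11(x) by factoring powers of 11 out of the numerator and denominator: v_11(9/2662) = -3. Step 2 — apply |x|_p = p^{-v_p(x)} = 11^{3} = 1331.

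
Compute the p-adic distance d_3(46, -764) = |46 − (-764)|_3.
d_3(46, -764) = 1/81

Step 1 — x − y = 46 − (-764) = 810. Step 2 — v_3(810) = 4 (factor: 810 = (3^4 · 10); the sign does not affect v_p). Step 3 — |x − y|_3 = 3^{-4} = 1/81.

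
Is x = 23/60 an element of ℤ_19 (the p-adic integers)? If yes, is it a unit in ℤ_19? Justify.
x ∈ ℤ_19^× (unit); v_19(x) = 0

ℤ_19 = {x ∈ ℚ_19 : v_19(x) ≥ 0} and ℤ_19^× = {x ∈ ℤ_19 : v_19(x) = 0}. Here v_19(23/60) = v_19(num) − v_19(den) = 0; compare against these criteria.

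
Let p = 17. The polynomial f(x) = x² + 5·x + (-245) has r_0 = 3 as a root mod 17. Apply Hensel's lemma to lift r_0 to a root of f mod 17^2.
r_1 = 207 (mod 289)

Hensel: r_{i+1} = r_i − f(r_i)·(f′(r_i))^{-1} mod 17^{i+2}, f′(x) = 2x + 5. Iterate:
  r_0 = 3 (mod 17)
  r_1 = 207 (mod 289)
Final: r = 207 satisfies f(r) ≡ 0 mod 17^2.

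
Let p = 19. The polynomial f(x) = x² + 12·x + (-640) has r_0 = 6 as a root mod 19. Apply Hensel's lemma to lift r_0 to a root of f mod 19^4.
r_3 = 130289 (mod 130321)

Hensel: r_{i+1} = r_i − f(r_i)·(f′(r_i))^{-1} mod 19^{i+2}, f′(x) = 2x + 12. Iterate:
  r_0 = 6 (mod 19)
  r_1 = 329 (mod 361)
  r_2 = 6827 (mod 6859)
  r_3 = 130289 (mod 130321)
Final: r = 130289 satisfies f(r) ≡ 0 mod 19^4.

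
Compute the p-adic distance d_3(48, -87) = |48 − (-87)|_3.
d_3(48, -87) = 1/27

Step 1 — x − y = 48 − (-87) = 135. Step 2 — v_3(135) = 3 (factor: 135 = (3^3 · 5); the sign does not affect v_p). Step 3 — |x − y|_3 = 3^{-3} = 1/27.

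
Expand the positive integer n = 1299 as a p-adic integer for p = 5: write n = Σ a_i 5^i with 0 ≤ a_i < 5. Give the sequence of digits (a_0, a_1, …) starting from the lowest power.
(a_0, a_1, …) = (4, 4, 1, 0, 2)

Repeated division by 5 gives the digits low-to-high: 1299 = 4 + 4·5^1 + 1·5^2 + 2·5^4. Digit sequence: (4, 4, 1, 0, 2).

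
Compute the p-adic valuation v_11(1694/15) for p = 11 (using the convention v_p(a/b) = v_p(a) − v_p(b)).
v_11(1694/15) = 2

Factor powers of 11 from the numerator and denominator of the reduced fraction: 1694 = 11^2 · 14 and 15 = 11^0 · 15. Apply v_p(a/b) = v_p(a) − v_p(b): v_11(1694/15) = 2 − 0 = 2.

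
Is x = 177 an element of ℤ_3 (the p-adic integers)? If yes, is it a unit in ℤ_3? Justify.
x ∈ ℤ_3 but not a unit; v_3(x) = 1 > 0

ℤ_3 = {x ∈ ℚ_3 : v_3(x) ≥ 0} and ℤ_3^× = {x ∈ ℤ_3 : v_3(x) = 0}. Here v_3(177) = v_3(num) − v_3(den) = 1; compare against these criteria.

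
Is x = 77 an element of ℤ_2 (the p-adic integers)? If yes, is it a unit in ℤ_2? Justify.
x ∈ ℤ_2^× (unit); v_2(x) = 0

ℤ_2 = {x ∈ ℚ_2 : v_2(x) ≥ 0} and ℤ_2^× = {x ∈ ℤ_2 : v_2(x) = 0}. Here v_2(77) = v_2(num) − v_2(den) = 0; compare against these criteria.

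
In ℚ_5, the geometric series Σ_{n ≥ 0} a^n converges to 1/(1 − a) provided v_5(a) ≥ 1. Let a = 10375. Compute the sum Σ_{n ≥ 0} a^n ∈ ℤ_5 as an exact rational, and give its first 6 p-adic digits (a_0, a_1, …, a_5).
Σ a^n = 1/(1 − a) = -1/10374;  first 6 digits = (1, 0, 0, 3, 1, 3)

v_5(a) = 3 ≥ 1, so the series converges in ℤ_5 to 1/(1 − a) = 1/(1 − 10375) = -1/10374. Expand this rational in ℤ_5: compute digits iteratively via d_i = x_i mod 5, x_{i+1} = (x_i − d_i)/5. The first 6 digits are (1, 0, 0, 3, 1, 3).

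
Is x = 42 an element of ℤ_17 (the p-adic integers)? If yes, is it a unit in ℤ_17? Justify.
x ∈ ℤ_17^× (unit); v_17(x) = 0

ℤ_17 = {x ∈ ℚ_17 : v_17(x) ≥ 0} and ℤ_17^× = {x ∈ ℤ_17 : v_17(x) = 0}. Here v_17(42) = v_17(num) − v_17(den) = 0; compare against these criteria.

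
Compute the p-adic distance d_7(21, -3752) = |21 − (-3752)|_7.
d_7(21, -3752) = 1/343

Step 1 — x − y = 21 − (-3752) = 3773. Step 2 — v_7(3773) = 3 (factor: 3773 = (7^3 · 11); the sign does not affect v_p). Step 3 — |x − y|_7 = 7^{-3} = 1/343.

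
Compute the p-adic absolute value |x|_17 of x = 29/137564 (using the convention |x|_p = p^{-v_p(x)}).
|29/137564|_17 = 4913

Step 1 — compute v_17(x) by factoring powers of 17 out of the numerator and denominator: v_17(29/137564) = -3. Step 2 — apply |x|_p = p^{-v_p(x)} = 17^{3} = 4913.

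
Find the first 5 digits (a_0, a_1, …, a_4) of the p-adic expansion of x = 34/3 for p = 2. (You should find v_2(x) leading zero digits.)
(a_0, …, a_4) = (0, 1, 1, 0, 1)

v_2(34/3) = 1, so a_0 = ... = a_0 = 0. Factor out: x = 2^1 · u with u = 17/3 a unit in ℤ_2. Expand u iteratively via a_{v+i} = u_i mod 2, u_{i+1} = (u_i − a_{v+i})/2:
  u_0 = 17/3;  a_1 = 1;  u_1 = (u_0 − 1)/2 = 7/3
  u_1 = 7/3;  a_2 = 1;  u_2 = (u_1 − 1)/2 = 2/3
  u_2 = 2/3;  a_3 = 0;  u_3 = (u_2 − 0)/2 = 1/3
  u_3 = 1/3;  a_4 = 1;  u_4 = (u_3 − 1)/2 = -1/3
Digits: (0, 1, 1, 0, 1).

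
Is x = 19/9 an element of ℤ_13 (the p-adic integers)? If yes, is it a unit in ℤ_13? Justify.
x ∈ ℤ_13^× (unit); v_13(x) = 0

ℤ_13 = {x ∈ ℚ_13 : v_13(x) ≥ 0} and ℤ_13^× = {x ∈ ℤ_13 : v_13(x) = 0}. Here v_13(19/9) = v_13(num) − v_13(den) = 0; compare against these criteria.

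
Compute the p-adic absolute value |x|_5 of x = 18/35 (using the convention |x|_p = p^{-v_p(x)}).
|18/35|_5 = 5

Step 1 — compute v_5(x) by factoring powers of 5 out of the numerator and denominator: v_5(18/35) = -1. Step 2 — apply |x|_p = p^{-v_p(x)} = 5^{1} = 5.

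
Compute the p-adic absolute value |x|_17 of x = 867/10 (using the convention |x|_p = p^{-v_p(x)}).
|867/10|_17 = 1/289

Step 1 — compute v_17(x) by factoring powers of 17 out of the numerator and denominator: v_17(867/10) = 2. Step 2 — apply |x|_p = p^{-v_p(x)} = 17^{-2} = 1/289.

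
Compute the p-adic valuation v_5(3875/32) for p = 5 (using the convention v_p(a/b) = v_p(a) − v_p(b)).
v_5(3875/32) = 3

Factor powers of 5 from the numerator and denominator of the reduced fraction: 3875 = 5^3 · 31 and 32 = 5^0 · 32. Apply v_p(a/b) = v_p(a) − v_p(b): v_5(3875/32) = 3 − 0 = 3.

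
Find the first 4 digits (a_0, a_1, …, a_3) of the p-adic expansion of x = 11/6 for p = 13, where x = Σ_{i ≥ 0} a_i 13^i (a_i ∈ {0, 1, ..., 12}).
(a_0, …, a_3) = (4, 2, 2, 2)

v_13(11/6) = 0 (numerator and denominator both coprime to 13), so x ∈ ℤ_13^×. Compute digits iteratively via a_i = x_i mod 13, x_{i+1} = (x_i − a_i)/13, with x_0 = x:
  x_0 = 11/6;  a_0 = 4;  x_1 = (x_0 − 4)/13 = -1/6
  x_1 = -1/6;  a_1 = 2;  x_2 = (x_1 − 2)/13 = -1/6
  x_2 = -1/6;  a_2 = 2;  x_3 = (x_2 − 2)/13 = -1/6
  x_3 = -1/6;  a_3 = 2;  x_4 = (x_3 − 2)/13 = -1/6
Digits: (4, 2, 2, 2).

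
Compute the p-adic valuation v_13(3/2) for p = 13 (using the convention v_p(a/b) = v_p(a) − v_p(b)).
v_13(3/2) = 0

Factor powers of 13 from the numerator and denominator of the reduced fraction: 3 = 13^0 · 3 and 2 = 13^0 · 2. Apply v_p(a/b) = v_p(a) − v_p(b): v_13(3/2) = 0 − 0 = 0.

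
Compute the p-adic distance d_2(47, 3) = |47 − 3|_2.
d_2(47, 3) = 1/4

Step 1 — x − y = 47 − 3 = 44. Step 2 — v_2(44) = 2 (factor: 44 = (2^2 · 11); the sign does not affect v_p). Step 3 — |x − y|_2 = 2^{-2} = 1/4.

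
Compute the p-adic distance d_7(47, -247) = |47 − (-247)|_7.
d_7(47, -247) = 1/49

Step 1 — x − y = 47 − (-247) = 294. Step 2 — v_7(294) = 2 (factor: 294 = (7^2 · 6); the sign does not affect v_p). Step 3 — |x − y|_7 = 7^{-2} = 1/49.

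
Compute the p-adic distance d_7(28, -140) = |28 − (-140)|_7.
d_7(28, -140) = 1/7

Step 1 — x − y = 28 − (-140) = 168. Step 2 — v_7(168) = 1 (factor: 168 = (7^1 · 24); the sign does not affect v_p). Step 3 — |x − y|_7 = 7^{-1} = 1/7.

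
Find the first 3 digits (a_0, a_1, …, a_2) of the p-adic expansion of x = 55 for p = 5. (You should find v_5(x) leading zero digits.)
(a_0, …, a_2) = (0, 1, 2)

v_5(55) = 1, so a_0 = ... = a_0 = 0. Factor out: x = 5^1 · u with u = 11 a unit in ℤ_5. Expand u iteratively via a_{v+i} = u_i mod 5, u_{i+1} = (u_i − a_{v+i})/5:
  u_0 = 11;  a_1 = 1;  u_1 = (u_0 − 1)/5 = 2
  u_1 = 2;  a_2 = 2;  u_2 = (u_1 − 2)/5 = 0
Digits: (0, 1, 2).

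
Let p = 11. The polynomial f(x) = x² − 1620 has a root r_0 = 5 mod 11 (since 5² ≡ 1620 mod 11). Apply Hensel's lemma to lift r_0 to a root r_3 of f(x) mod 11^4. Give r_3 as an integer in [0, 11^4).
r_3 = 13293 (mod 14641)

Hensel's recurrence: r_{i+1} = r_i − f(r_i)·(f′(r_i))^{-1} mod 11^{i+2}, with f′(x) = 2x. Iterate:
  r_0 = 5 (mod 11)
  r_1 = 104 (mod 121)
  r_2 = 1314 (mod 1331)
  r_3 = 13293 (mod 14641)
Final: r_3 = 13293, and one checks f(r_3) ≡ 0 mod 11^4.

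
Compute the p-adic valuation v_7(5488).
v_7(5488) = 3

v_7(n) is the largest exponent k such that 7^k divides n. Factor out: 5488 = 7^3 · 16. (Sign doesn't affect v_p.) So v_7(5488) = 3.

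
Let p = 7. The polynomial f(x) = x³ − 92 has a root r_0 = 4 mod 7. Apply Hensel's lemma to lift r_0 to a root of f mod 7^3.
r_2 = 123 (mod 343)

Hensel: r_{i+1} = r_i − f(r_i)/f′(r_i) mod 7^{i+2}, where f′(x) = 3x². Iterate:
  r_0 = 4 (mod 7)
  r_1 = 25 (mod 49)
  r_2 = 123 (mod 343)
Final: r = 123 with f(r) ≡ 0 mod 7^3.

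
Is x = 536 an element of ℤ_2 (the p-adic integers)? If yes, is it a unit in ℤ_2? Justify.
x ∈ ℤ_2 but not a unit; v_2(x) = 3 > 0

ℤ_2 = {x ∈ ℚ_2 : v_2(x) ≥ 0} and ℤ_2^× = {x ∈ ℤ_2 : v_2(x) = 0}. Here v_2(536) = v_2(num) − v_2(den) = 3; compare against these criteria.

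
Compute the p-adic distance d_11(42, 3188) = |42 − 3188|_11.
d_11(42, 3188) = 1/121

Step 1 — x − y = 42 − 3188 = -3146. Step 2 — v_11(-3146) = 2 (factor: -3146 = −(11^2 · 26); the sign does not affect v_p). Step 3 — |x − y|_11 = 11^{-2} = 1/121.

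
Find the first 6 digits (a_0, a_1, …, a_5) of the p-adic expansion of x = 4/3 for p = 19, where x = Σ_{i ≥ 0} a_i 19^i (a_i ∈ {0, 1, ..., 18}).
(a_0, …, a_5) = (14, 12, 12, 12, 12, 12)

v_19(4/3) = 0 (numerator and denominator both coprime to 19), so x ∈ ℤ_19^×. Compute digits iteratively via a_i = x_i mod 19, x_{i+1} = (x_i − a_i)/19, with x_0 = x:
  x_0 = 4/3;  a_0 = 14;  x_1 = (x_0 − 14)/19 = -2/3
  x_1 = -2/3;  a_1 = 12;  x_2 = (x_1 − 12)/19 = -2/3
  x_2 = -2/3;  a_2 = 12;  x_3 = (x_2 − 12)/19 = -2/3
  x_3 = -2/3;  a_3 = 12;  x_4 = (x_3 − 12)/19 = -2/3
  x_4 = -2/3;  a_4 = 12;  x_5 = (x_4 − 12)/19 = -2/3
  x_5 = -2/3;  a_5 = 12;  x_6 = (x_5 − 12)/19 = -2/3
Digits: (14, 12, 12, 12, 12, 12).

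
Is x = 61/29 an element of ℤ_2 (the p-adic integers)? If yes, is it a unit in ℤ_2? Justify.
x ∈ ℤ_2^× (unit); v_2(x) = 0

ℤ_2 = {x ∈ ℚ_2 : v_2(x) ≥ 0} and ℤ_2^× = {x ∈ ℤ_2 : v_2(x) = 0}. Here v_2(61/29) = v_2(num) − v_2(den) = 0; compare against these criteria.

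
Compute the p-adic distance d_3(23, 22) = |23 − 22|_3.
d_3(23, 22) = 1

Step 1 — x − y = 23 − 22 = 1. Step 2 — v_3(1) = 0 (factor: 1 = (3^0 · 1); the sign does not affect v_p). Step 3 — |x − y|_3 = 3^{0} = 1.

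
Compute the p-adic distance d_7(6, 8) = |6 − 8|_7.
d_7(6, 8) = 1

Step 1 — x − y = 6 − 8 = -2. Step 2 — v_7(-2) = 0 (factor: -2 = −(7^0 · 2); the sign does not affect v_p). Step 3 — |x − y|_7 = 7^{0} = 1.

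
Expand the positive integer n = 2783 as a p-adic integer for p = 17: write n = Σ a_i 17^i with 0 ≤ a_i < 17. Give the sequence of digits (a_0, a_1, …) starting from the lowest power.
(a_0, a_1, …) = (12, 10, 9)

Repeated division by 17 gives the digits low-to-high: 2783 = 12 + 10·17^1 + 9·17^2. Digit sequence: (12, 10, 9).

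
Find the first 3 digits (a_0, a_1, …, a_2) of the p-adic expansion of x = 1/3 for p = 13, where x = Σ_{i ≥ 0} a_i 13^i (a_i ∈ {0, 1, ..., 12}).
(a_0, …, a_2) = (9, 8, 8)

v_13(1/3) = 0 (numerator and denominator both coprime to 13), so x ∈ ℤ_13^×. Compute digits iteratively via a_i = x_i mod 13, x_{i+1} = (x_i − a_i)/13, with x_0 = x:
  x_0 = 1/3;  a_0 = 9;  x_1 = (x_0 − 9)/13 = -2/3
  x_1 = -2/3;  a_1 = 8;  x_2 = (x_1 − 8)/13 = -2/3
  x_2 = -2/3;  a_2 = 8;  x_3 = (x_2 − 8)/13 = -2/3
Digits: (9, 8, 8).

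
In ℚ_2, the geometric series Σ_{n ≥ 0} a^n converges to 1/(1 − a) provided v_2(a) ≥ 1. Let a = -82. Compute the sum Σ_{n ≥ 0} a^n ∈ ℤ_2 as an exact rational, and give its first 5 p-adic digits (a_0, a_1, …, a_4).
Σ a^n = 1/(1 − a) = 1/83;  first 5 digits = (1, 1, 0, 1, 1)

v_2(a) = 1 ≥ 1, so the series converges in ℤ_2 to 1/(1 − a) = 1/(1 − (-82)) = 1/83. Expand this rational in ℤ_2: compute digits iteratively via d_i = x_i mod 2, x_{i+1} = (x_i − d_i)/2. The first 5 digits are (1, 1, 0, 1, 1).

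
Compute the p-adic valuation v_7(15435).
v_7(15435) = 3

v_7(n) is the largest exponent k such that 7^k divides n. Factor out: 15435 = 7^3 · 45. (Sign doesn't affect v_p.) So v_7(15435) = 3.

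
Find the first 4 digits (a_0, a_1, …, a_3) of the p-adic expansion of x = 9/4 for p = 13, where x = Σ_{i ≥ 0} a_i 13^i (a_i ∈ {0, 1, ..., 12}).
(a_0, …, a_3) = (12, 9, 9, 9)

v_13(9/4) = 0 (numerator and denominator both coprime to 13), so x ∈ ℤ_13^×. Compute digits iteratively via a_i = x_i mod 13, x_{i+1} = (x_i − a_i)/13, with x_0 = x:
  x_0 = 9/4;  a_0 = 12;  x_1 = (x_0 − 12)/13 = -3/4
  x_1 = -3/4;  a_1 = 9;  x_2 = (x_1 − 9)/13 = -3/4
  x_2 = -3/4;  a_2 = 9;  x_3 = (x_2 − 9)/13 = -3/4
  x_3 = -3/4;  a_3 = 9;  x_4 = (x_3 − 9)/13 = -3/4
Digits: (12, 9, 9, 9).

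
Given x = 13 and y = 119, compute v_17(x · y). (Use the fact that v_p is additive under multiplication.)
v_17(1547) = 1

v_p(x) = 0 (factor: 13 = 17^0 · 13); v_p(y) = 1 (factor: 119 = 17^1 · 7). Additivity: v_p(xy) = v_p(x) + v_p(y) = 0 + 1 = 1. (Direct check: xy = 1547 = 17^1 · (91).)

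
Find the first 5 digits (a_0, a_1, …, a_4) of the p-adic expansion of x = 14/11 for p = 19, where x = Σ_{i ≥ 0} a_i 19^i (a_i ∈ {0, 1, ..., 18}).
(a_0, …, a_4) = (3, 12, 8, 3, 5)

v_19(14/11) = 0 (numerator and denominator both coprime to 19), so x ∈ ℤ_19^×. Compute digits iteratively via a_i = x_i mod 19, x_{i+1} = (x_i − a_i)/19, with x_0 = x:
  x_0 = 14/11;  a_0 = 3;  x_1 = (x_0 − 3)/19 = -1/11
  x_1 = -1/11;  a_1 = 12;  x_2 = (x_1 − 12)/19 = -7/11
  x_2 = -7/11;  a_2 = 8;  x_3 = (x_2 − 8)/19 = -5/11
  x_3 = -5/11;  a_3 = 3;  x_4 = (x_3 − 3)/19 = -2/11
  x_4 = -2/11;  a_4 = 5;  x_5 = (x_4 − 5)/19 = -3/11
Digits: (3, 12, 8, 3, 5).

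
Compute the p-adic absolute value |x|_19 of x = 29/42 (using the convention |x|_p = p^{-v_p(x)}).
|29/42|_19 = 1

Step 1 — compute v_19(x) by factoring powers of 19 out of the numerator and denominator: v_19(29/42) = 0. Step 2 — apply |x|_p = p^{-v_p(x)} = 19^{0} = 1.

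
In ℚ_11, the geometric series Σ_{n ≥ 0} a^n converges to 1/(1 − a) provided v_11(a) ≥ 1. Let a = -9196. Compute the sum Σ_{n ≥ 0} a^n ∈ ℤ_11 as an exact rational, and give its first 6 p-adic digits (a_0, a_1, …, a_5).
Σ a^n = 1/(1 − a) = 1/9197;  first 6 digits = (1, 0, 1, 4, 0, 8)

v_11(a) = 2 ≥ 1, so the series converges in ℤ_11 to 1/(1 − a) = 1/(1 − (-9196)) = 1/9197. Expand this rational in ℤ_11: compute digits iteratively via d_i = x_i mod 11, x_{i+1} = (x_i − d_i)/11. The first 6 digits are (1, 0, 1, 4, 0, 8).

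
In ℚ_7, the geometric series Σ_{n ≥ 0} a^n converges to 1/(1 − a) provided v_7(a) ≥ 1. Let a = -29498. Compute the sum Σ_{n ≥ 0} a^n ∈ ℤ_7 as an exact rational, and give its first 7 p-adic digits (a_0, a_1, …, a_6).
Σ a^n = 1/(1 − a) = 1/29499;  first 7 digits = (1, 0, 0, 5, 1, 5, 3)

v_7(a) = 3 ≥ 1, so the series converges in ℤ_7 to 1/(1 − a) = 1/(1 − (-29498)) = 1/29499. Expand this rational in ℤ_7: compute digits iteratively via d_i = x_i mod 7, x_{i+1} = (x_i − d_i)/7. The first 7 digits are (1, 0, 0, 5, 1, 5, 3).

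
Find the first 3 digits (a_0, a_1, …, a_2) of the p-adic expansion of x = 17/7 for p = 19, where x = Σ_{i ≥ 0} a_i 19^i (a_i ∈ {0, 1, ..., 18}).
(a_0, …, a_2) = (16, 2, 8)

v_19(17/7) = 0 (numerator and denominator both coprime to 19), so x ∈ ℤ_19^×. Compute digits iteratively via a_i = x_i mod 19, x_{i+1} = (x_i − a_i)/19, with x_0 = x:
  x_0 = 17/7;  a_0 = 16;  x_1 = (x_0 − 16)/19 = -5/7
  x_1 = -5/7;  a_1 = 2;  x_2 = (x_1 − 2)/19 = -1/7
  x_2 = -1/7;  a_2 = 8;  x_3 = (x_2 − 8)/19 = -3/7
Digits: (16, 2, 8).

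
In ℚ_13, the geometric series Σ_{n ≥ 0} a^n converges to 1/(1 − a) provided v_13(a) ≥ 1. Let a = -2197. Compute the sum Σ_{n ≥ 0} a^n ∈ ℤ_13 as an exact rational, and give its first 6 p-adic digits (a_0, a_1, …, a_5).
Σ a^n = 1/(1 − a) = 1/2198;  first 6 digits = (1, 0, 0, 12, 12, 12)

v_13(a) = 3 ≥ 1, so the series converges in ℤ_13 to 1/(1 − a) = 1/(1 − (-2197)) = 1/2198. Expand this rational in ℤ_13: compute digits iteratively via d_i = x_i mod 13, x_{i+1} = (x_i − d_i)/13. The first 6 digits are (1, 0, 0, 12, 12, 12).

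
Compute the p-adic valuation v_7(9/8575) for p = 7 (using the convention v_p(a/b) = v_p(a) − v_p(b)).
v_7(9/8575) = -3

Factor powers of 7 from the numerator and denominator of the reduced fraction: 9 = 7^0 · 9 and 8575 = 7^3 · 25. Apply v_p(a/b) = v_p(a) − v_p(b): v_7(9/8575) = 0 − 3 = -3.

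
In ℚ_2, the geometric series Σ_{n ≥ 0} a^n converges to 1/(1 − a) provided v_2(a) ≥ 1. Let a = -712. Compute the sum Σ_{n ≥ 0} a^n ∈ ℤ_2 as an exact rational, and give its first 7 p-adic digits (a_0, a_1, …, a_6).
Σ a^n = 1/(1 − a) = 1/713;  first 7 digits = (1, 0, 0, 1, 1, 1, 1)

v_2(a) = 3 ≥ 1, so the series converges in ℤ_2 to 1/(1 − a) = 1/(1 − (-712)) = 1/713. Expand this rational in ℤ_2: compute digits iteratively via d_i = x_i mod 2, x_{i+1} = (x_i − d_i)/2. The first 7 digits are (1, 0, 0, 1, 1, 1, 1).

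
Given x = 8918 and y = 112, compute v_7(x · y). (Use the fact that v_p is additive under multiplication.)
v_7(998816) = 4

v_p(x) = 3 (factor: 8918 = 7^3 · 26); v_p(y) = 1 (factor: 112 = 7^1 · 16). Additivity: v_p(xy) = v_p(x) + v_p(y) = 3 + 1 = 4. (Direct check: xy = 998816 = 7^4 · (416).)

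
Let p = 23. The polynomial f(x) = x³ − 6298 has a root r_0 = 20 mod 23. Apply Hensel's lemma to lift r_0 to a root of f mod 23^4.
r_3 = 273352 (mod 279841)

Hensel: r_{i+1} = r_i − f(r_i)/f′(r_i) mod 23^{i+2}, where f′(x) = 3x². Iterate:
  r_0 = 20 (mod 23)
  r_1 = 388 (mod 529)
  r_2 = 5678 (mod 12167)
  r_3 = 273352 (mod 279841)
Final: r = 273352 with f(r) ≡ 0 mod 23^4.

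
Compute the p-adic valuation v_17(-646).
v_17(-646) = 1

v_17(n) is the largest exponent k such that 17^k divides n. Factor out: -646 = -17^1 · 38. (Sign doesn't affect v_p.) So v_17(-646) = 1.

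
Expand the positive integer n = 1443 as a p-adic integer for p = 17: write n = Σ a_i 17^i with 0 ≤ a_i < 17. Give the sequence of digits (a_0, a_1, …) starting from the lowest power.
(a_0, a_1, …) = (15, 16, 4)

Repeated division by 17 gives the digits low-to-high: 1443 = 15 + 16·17^1 + 4·17^2. Digit sequence: (15, 16, 4).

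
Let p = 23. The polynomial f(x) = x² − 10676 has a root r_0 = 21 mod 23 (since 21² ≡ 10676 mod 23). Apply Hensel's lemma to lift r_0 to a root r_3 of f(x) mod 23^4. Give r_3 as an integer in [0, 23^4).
r_3 = 61339 (mod 279841)

Hensel's recurrence: r_{i+1} = r_i − f(r_i)·(f′(r_i))^{-1} mod 23^{i+2}, with f′(x) = 2x. Iterate:
  r_0 = 21 (mod 23)
  r_1 = 504 (mod 529)
  r_2 = 504 (mod 12167)
  r_3 = 61339 (mod 279841)
Final: r_3 = 61339, and one checks f(r_3) ≡ 0 mod 23^4.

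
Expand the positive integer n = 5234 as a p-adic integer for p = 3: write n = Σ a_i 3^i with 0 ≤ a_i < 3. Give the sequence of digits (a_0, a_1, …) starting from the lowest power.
(a_0, a_1, …) = (2, 1, 2, 1, 1, 0, 1, 2)

Repeated division by 3 gives the digits low-to-high: 5234 = 2 + 1·3^1 + 2·3^2 + 1·3^3 + 1·3^4 + 1·3^6 + 2·3^7. Digit sequence: (2, 1, 2, 1, 1, 0, 1, 2).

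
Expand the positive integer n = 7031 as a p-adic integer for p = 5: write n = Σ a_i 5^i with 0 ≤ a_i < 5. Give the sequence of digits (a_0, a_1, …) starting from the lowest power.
(a_0, a_1, …) = (1, 1, 1, 1, 1, 2)

Repeated division by 5 gives the digits low-to-high: 7031 = 1 + 1·5^1 + 1·5^2 + 1·5^3 + 1·5^4 + 2·5^5. Digit sequence: (1, 1, 1, 1, 1, 2).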